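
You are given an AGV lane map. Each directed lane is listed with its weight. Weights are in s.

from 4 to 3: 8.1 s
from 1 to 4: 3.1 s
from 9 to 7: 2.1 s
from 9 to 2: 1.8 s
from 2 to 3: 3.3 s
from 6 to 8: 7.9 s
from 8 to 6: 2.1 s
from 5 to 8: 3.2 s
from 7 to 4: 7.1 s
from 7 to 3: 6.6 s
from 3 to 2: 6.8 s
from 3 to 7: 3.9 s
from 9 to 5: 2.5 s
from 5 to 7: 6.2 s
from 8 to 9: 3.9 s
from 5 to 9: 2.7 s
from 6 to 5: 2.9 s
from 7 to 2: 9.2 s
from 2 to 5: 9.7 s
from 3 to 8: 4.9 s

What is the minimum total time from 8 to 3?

9 s

Candidate routes:
8 - 9 - 2 - 3: 3.9+1.8+3.3 = 9
8 - 6 - 5 - 9 - 2 - 3: 2.1+2.9+2.7+1.8+3.3 = 12.8
8 - 6 - 5 - 9 - 7 - 3: 2.1+2.9+2.7+2.1+6.6 = 16.4
8 - 9 - 7 - 3: 3.9+2.1+6.6 = 12.6
Cheapest is 8 - 9 - 2 - 3 at 9 s.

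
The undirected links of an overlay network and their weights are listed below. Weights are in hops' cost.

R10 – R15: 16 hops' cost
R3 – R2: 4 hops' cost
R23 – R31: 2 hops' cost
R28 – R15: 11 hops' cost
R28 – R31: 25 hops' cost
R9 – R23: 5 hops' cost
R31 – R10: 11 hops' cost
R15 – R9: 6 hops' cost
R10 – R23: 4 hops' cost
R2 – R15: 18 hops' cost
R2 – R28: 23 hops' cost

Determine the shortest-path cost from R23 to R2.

Compare a few routes:
R23–R9–R15–R28–R2: 5+6+11+23 = 45
R23–R10–R15–R2: 4+16+18 = 38
R23–R9–R15–R2: 5+6+18 = 29
Cheapest is R23–R9–R15–R2 at 29 hops' cost.

29 hops' cost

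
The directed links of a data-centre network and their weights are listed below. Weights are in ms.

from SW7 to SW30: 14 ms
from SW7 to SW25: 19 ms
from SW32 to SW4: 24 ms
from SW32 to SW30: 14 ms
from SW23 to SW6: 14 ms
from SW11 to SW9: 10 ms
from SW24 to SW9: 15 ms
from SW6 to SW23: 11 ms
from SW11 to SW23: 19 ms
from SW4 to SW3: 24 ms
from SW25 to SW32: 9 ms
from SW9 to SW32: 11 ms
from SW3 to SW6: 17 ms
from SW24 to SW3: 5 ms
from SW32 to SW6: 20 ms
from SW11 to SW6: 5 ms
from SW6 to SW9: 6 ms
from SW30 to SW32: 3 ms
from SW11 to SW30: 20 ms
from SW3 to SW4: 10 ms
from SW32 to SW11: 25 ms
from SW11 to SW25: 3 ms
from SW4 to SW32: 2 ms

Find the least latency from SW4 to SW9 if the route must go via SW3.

47 ms

Best SW4 to SW3: SW4 → SW3 costing 24
Shortest SW3→SW9: SW3 → SW6 → SW9 = 23
Total via SW3: 24 + 23 = 47 ms.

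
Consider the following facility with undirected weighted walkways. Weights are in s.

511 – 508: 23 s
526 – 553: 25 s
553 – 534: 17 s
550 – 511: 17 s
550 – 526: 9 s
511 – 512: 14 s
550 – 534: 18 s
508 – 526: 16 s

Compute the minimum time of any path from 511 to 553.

Candidate routes:
511 - 550 - 526 - 553: 17+9+25 = 51
511 - 550 - 534 - 553: 17+18+17 = 52
The minimum is 51 s via 511 - 550 - 526 - 553.

51 s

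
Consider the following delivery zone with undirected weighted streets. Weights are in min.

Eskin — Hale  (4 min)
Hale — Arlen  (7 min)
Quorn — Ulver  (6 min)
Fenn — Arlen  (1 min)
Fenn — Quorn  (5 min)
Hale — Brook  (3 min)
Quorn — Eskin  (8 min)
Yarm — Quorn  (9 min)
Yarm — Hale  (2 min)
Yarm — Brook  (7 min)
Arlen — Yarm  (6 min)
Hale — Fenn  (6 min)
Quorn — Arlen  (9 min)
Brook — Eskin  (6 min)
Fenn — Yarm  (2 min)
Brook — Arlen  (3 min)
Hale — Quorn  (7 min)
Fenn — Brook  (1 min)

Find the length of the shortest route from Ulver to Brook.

Enumerating some paths:
Ulver - Quorn - Fenn - Arlen - Brook: 6+5+1+3 = 15
Ulver - Quorn - Fenn - Brook: 6+5+1 = 12
Cheapest is Ulver - Quorn - Fenn - Brook at 12 min.

12 min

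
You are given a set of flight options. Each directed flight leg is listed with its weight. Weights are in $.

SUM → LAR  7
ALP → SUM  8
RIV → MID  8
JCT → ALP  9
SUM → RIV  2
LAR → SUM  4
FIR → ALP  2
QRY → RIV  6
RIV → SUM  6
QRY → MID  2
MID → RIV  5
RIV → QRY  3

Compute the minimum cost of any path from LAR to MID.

Compare a few routes:
LAR - SUM - RIV - QRY - MID: 4+2+3+2 = 11
LAR - SUM - RIV - MID: 4+2+8 = 14
The minimum is $11 via LAR - SUM - RIV - QRY - MID.

$11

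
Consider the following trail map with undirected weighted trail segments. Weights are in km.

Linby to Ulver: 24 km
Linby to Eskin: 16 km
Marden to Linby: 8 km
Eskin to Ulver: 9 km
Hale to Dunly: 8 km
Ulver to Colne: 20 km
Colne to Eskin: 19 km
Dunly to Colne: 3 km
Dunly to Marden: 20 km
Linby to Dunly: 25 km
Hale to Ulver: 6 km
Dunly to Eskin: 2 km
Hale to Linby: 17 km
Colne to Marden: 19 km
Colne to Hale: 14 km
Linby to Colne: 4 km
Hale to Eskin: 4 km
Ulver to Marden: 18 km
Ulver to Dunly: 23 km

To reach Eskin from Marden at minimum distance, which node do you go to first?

Linby

Candidate routes:
Marden - Dunly - Eskin: 20+2 = 22
Marden - Linby - Colne - Dunly - Eskin: 8+4+3+2 = 17
The minimum is 17 km via Marden - Linby - Colne - Dunly - Eskin.
So from Marden the first move is to Linby.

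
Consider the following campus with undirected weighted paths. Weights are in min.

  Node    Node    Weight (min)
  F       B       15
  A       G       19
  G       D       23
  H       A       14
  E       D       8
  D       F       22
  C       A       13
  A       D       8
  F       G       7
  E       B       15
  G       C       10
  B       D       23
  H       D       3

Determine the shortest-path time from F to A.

Enumerating some paths:
F → G → C → A: 7+10+13 = 30
F → G → A: 7+19 = 26
F → D → A: 22+8 = 30
F → G → D → A: 7+23+8 = 38
Cheapest is F → G → A at 26 min.

26 min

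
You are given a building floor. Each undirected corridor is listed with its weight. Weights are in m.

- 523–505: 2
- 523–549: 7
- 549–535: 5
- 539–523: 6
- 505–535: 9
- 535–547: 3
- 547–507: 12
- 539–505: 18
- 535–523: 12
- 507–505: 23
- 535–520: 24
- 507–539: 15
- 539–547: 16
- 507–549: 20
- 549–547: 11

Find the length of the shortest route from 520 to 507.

Settle nodes by increasing distance from 520:
520: 0
535: 24  (via 520)
547: 27  (via 535)
549: 29  (via 535)
505: 33  (via 535)
523: 35  (via 505)
507: 39  (via 547)
Shortest route: 520–535–547–507 = 39 m.

39 m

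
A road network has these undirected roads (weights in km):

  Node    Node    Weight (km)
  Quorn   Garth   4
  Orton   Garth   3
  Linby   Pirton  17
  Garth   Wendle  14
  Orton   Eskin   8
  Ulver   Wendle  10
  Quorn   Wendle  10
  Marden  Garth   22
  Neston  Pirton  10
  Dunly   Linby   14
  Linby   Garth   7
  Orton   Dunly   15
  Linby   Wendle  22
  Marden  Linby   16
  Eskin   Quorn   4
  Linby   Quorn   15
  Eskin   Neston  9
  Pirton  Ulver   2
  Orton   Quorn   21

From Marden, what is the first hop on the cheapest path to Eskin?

Garth

Enumerating some paths:
Marden - Linby - Garth - Quorn - Eskin: 16+7+4+4 = 31
Marden - Garth - Quorn - Eskin: 22+4+4 = 30
The minimum is 30 km via Marden - Garth - Quorn - Eskin.
So from Marden the first move is to Garth.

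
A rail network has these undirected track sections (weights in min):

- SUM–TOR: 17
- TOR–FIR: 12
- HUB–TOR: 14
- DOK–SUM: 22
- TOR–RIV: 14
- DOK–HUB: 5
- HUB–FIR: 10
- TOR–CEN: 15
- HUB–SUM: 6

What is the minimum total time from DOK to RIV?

Running Dijkstra from DOK:
DOK: 0
HUB: 5  (via DOK)
SUM: 11  (via HUB)
FIR: 15  (via HUB)
TOR: 19  (via HUB)
RIV: 33  (via TOR)
Shortest route: DOK–HUB–TOR–RIV = 33 min.

33 min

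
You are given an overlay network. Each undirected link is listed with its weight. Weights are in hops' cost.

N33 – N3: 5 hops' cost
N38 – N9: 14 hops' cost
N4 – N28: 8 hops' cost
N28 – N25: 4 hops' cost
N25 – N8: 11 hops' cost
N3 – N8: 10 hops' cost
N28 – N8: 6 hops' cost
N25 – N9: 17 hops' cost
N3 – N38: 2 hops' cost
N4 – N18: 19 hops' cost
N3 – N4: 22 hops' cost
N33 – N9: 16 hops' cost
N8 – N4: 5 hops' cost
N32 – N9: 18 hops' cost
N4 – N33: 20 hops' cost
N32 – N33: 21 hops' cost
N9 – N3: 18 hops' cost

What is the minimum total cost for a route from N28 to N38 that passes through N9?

Shortest N28→N9: N28 → N25 → N9 = 21
Shortest N9→N38: N9 → N38 = 14
Total via N9: 21 + 14 = 35 hops' cost.

35 hops' cost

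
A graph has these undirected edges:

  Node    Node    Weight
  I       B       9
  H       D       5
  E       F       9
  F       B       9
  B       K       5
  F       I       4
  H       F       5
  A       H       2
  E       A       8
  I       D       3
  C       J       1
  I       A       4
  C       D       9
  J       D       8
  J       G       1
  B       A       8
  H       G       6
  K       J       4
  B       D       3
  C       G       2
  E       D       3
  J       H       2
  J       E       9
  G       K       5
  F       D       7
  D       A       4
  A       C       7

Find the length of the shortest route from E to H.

8

Candidate routes:
E–D–A–H: 3+4+2 = 9
E–D–H: 3+5 = 8
The minimum is 8 via E–D–H.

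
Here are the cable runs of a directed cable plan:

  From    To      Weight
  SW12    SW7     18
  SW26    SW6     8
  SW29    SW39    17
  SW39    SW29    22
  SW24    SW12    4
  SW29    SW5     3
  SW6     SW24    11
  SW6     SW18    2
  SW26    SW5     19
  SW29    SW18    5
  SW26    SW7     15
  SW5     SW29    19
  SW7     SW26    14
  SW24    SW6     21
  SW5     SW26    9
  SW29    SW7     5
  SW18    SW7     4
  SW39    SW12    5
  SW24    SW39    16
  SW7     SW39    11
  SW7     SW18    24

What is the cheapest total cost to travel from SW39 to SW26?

Shortest distances from SW39:
SW39: 0
SW12: 5  (via SW39)
SW29: 22  (via SW39)
SW7: 23  (via SW12)
SW5: 25  (via SW29)
SW18: 27  (via SW29)
SW26: 34  (via SW5)
Shortest route: SW39 → SW29 → SW5 → SW26 = 34.

34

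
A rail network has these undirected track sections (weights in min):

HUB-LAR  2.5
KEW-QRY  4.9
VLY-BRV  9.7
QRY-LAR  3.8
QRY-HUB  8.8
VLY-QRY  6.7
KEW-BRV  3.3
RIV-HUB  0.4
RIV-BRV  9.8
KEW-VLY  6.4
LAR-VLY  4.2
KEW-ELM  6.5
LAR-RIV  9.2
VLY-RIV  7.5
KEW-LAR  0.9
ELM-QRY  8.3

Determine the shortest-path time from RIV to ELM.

10.3 min

Enumerating some paths:
RIV → HUB → LAR → KEW → QRY → ELM: 0.4+2.5+0.9+4.9+8.3 = 17
RIV → HUB → LAR → QRY → ELM: 0.4+2.5+3.8+8.3 = 15
RIV → HUB → LAR → KEW → ELM: 0.4+2.5+0.9+6.5 = 10.3
RIV → LAR → KEW → ELM: 9.2+0.9+6.5 = 16.6
The minimum is 10.3 min via RIV → HUB → LAR → KEW → ELM.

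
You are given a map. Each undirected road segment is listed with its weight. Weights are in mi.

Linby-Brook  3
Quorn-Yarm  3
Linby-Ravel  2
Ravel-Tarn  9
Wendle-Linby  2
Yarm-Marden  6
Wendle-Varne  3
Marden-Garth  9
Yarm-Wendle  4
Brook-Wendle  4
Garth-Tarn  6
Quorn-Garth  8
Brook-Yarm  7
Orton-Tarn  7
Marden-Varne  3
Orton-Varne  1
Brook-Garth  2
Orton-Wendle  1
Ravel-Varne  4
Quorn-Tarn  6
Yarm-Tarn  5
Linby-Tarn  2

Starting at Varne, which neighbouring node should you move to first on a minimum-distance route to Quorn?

Candidate routes:
Varne - Wendle - Yarm - Quorn: 3+4+3 = 10
Varne - Marden - Yarm - Quorn: 3+6+3 = 12
Varne - Orton - Wendle - Yarm - Quorn: 1+1+4+3 = 9
Varne - Orton - Wendle - Linby - Tarn - Quorn: 1+1+2+2+6 = 12
The minimum is 9 mi via Varne - Orton - Wendle - Yarm - Quorn.
So from Varne the first move is to Orton.

Orton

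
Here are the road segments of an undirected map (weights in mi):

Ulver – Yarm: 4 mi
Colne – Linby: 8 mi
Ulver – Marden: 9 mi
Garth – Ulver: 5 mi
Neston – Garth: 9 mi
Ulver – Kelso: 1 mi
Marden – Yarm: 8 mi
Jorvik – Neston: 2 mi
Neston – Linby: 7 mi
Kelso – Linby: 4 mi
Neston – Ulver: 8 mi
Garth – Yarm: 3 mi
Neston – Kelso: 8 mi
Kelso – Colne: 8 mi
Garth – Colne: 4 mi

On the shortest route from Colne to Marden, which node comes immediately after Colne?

Garth

Candidate routes:
Colne–Kelso–Ulver–Marden: 8+1+9 = 18
Colne–Garth–Ulver–Marden: 4+5+9 = 18
Colne–Garth–Yarm–Marden: 4+3+8 = 15
Cheapest is Colne–Garth–Yarm–Marden at 15 mi.
So from Colne the first move is to Garth.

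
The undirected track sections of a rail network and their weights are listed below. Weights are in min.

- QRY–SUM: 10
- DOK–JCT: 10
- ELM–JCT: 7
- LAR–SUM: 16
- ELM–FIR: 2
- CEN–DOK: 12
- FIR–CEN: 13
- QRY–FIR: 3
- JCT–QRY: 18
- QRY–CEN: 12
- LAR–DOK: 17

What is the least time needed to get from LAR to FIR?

Compare a few routes:
LAR - SUM - QRY - FIR: 16+10+3 = 29
LAR - DOK - JCT - ELM - FIR: 17+10+7+2 = 36
Cheapest is LAR - SUM - QRY - FIR at 29 min.

29 min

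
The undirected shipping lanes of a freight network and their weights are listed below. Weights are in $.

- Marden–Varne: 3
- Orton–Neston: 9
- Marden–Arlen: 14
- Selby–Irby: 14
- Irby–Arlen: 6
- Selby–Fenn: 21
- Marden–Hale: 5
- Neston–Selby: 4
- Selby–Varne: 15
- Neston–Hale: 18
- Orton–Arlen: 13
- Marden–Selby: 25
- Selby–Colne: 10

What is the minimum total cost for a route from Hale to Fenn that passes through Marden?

Best Hale to Marden: Hale–Marden costing 5
Shortest Marden→Fenn: Marden–Varne–Selby–Fenn = 39
Total via Marden: 5 + 39 = $44.

$44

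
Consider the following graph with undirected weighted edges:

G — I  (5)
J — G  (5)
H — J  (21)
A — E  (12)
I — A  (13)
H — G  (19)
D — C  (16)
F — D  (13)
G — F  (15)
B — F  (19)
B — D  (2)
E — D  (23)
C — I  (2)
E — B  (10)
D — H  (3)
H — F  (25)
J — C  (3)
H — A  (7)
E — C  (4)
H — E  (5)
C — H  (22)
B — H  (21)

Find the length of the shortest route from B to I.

Enumerating some paths:
B–D–C–I: 2+16+2 = 20
B–D–H–A–I: 2+3+7+13 = 25
B–E–C–I: 10+4+2 = 16
B–D–H–E–C–J–G–I: 2+3+5+4+3+5+5 = 27
Cheapest is B–E–C–I at 16.

16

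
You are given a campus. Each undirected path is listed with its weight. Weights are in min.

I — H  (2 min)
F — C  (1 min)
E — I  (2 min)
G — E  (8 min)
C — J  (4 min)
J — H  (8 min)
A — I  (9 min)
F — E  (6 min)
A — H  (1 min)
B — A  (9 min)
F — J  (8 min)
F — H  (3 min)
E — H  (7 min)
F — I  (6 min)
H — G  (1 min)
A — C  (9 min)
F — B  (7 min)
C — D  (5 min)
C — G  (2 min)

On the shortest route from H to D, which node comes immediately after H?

Enumerating some paths:
H → G → C → D: 1+2+5 = 8
H → F → C → D: 3+1+5 = 9
The minimum is 8 min via H → G → C → D.
So from H the first move is to G.

G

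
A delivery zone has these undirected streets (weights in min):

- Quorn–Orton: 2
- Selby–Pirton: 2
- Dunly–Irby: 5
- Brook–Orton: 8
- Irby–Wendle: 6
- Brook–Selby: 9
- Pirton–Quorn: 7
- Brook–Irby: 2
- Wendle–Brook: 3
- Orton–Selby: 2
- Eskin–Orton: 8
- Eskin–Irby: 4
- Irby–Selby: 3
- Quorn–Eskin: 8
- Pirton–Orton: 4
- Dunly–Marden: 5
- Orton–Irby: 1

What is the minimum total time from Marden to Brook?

Shortest distances from Marden:
Marden: 0
Dunly: 5  (via Marden)
Irby: 10  (via Dunly)
Orton: 11  (via Irby)
Brook: 12  (via Irby)
Shortest route: Marden–Dunly–Irby–Brook = 12 min.

12 min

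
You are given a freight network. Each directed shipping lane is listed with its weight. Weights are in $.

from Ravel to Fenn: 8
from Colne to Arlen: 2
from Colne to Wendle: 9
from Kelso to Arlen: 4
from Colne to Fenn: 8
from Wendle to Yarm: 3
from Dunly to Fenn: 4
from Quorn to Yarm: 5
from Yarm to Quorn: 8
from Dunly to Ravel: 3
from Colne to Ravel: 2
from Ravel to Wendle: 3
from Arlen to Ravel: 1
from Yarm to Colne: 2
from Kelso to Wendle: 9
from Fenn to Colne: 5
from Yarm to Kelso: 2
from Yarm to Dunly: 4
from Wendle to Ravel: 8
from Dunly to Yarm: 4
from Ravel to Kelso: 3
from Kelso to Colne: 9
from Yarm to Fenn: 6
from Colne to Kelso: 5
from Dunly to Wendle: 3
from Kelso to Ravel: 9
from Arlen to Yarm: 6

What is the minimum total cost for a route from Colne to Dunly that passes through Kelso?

$19

Shortest Colne→Kelso: Colne–Kelso = 5
Best Kelso to Dunly: Kelso–Arlen–Yarm–Dunly costing 14
Total via Kelso: 5 + 14 = $19.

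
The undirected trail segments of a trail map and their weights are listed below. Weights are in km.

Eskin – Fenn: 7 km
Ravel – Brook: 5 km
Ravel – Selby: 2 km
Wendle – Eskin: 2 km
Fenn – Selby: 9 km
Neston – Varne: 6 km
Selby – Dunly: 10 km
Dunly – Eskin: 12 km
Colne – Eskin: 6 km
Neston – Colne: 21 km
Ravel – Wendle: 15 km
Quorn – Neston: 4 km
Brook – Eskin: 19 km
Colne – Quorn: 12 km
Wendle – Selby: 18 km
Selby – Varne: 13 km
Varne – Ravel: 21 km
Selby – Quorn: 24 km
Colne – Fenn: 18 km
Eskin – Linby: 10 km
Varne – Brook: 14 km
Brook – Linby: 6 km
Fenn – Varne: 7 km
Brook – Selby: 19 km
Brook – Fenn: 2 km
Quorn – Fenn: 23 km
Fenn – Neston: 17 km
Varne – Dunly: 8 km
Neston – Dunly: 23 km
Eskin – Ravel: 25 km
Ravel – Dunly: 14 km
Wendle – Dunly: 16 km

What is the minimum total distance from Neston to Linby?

Enumerating some paths:
Neston → Fenn → Brook → Linby: 17+2+6 = 25
Neston → Varne → Fenn → Brook → Linby: 6+7+2+6 = 21
The minimum is 21 km via Neston → Varne → Fenn → Brook → Linby.

21 km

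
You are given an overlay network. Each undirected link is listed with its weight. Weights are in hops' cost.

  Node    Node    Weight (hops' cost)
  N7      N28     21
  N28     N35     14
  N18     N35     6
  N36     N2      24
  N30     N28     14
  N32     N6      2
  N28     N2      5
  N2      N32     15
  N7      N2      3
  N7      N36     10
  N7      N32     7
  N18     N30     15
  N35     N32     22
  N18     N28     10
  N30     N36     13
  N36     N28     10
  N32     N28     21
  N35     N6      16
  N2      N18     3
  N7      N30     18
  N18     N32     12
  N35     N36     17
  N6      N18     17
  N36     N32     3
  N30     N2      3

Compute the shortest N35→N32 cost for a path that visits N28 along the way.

Best N35 to N28: N35–N28 costing 14
Shortest N28→N32: N28–N36–N32 = 13
Total via N28: 14 + 13 = 27 hops' cost.

27 hops' cost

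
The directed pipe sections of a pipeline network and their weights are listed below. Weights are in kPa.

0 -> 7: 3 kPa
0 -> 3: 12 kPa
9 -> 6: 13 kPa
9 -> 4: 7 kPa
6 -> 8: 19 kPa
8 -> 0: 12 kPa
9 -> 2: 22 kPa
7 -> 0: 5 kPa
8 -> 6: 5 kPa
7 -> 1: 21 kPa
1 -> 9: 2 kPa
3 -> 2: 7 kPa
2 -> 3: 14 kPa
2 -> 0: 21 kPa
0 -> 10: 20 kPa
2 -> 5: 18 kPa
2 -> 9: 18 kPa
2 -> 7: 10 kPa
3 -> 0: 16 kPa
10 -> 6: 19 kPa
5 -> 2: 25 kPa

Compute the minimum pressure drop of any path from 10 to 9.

Shortest distances from 10:
10: 0
6: 19  (via 10)
8: 38  (via 6)
0: 50  (via 8)
7: 53  (via 0)
3: 62  (via 0)
2: 69  (via 3)
1: 74  (via 7)
9: 76  (via 1)
Shortest route: 10 → 6 → 8 → 0 → 7 → 1 → 9 = 76 kPa.

76 kPa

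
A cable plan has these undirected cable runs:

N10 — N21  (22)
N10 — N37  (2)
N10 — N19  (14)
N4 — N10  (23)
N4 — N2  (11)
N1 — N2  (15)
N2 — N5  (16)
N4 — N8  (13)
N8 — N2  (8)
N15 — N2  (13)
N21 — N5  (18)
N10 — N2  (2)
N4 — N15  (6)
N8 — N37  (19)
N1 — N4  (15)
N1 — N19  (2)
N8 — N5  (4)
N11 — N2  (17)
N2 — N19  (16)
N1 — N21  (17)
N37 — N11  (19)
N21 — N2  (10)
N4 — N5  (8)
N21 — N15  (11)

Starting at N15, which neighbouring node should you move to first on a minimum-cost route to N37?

N2

Candidate routes:
N15–N21–N2–N10–N37: 11+10+2+2 = 25
N15–N4–N2–N10–N37: 6+11+2+2 = 21
N15–N2–N10–N37: 13+2+2 = 17
Cheapest is N15–N2–N10–N37 at 17.
So from N15 the first move is to N2.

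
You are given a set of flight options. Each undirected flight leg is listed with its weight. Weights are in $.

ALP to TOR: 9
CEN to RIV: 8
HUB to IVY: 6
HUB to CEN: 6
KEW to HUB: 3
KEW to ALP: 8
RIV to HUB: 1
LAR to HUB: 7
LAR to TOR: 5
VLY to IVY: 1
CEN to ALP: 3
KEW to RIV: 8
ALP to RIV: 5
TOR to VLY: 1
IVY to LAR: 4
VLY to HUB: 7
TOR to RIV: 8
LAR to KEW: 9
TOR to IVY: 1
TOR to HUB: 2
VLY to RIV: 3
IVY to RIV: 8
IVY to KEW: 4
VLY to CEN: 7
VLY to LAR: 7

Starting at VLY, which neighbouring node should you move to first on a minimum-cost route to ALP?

Enumerating some paths:
VLY–TOR–HUB–RIV–ALP: 1+2+1+5 = 9
VLY–RIV–ALP: 3+5 = 8
VLY–CEN–ALP: 7+3 = 10
Cheapest is VLY–RIV–ALP at $8.
So from VLY the first move is to RIV.

RIV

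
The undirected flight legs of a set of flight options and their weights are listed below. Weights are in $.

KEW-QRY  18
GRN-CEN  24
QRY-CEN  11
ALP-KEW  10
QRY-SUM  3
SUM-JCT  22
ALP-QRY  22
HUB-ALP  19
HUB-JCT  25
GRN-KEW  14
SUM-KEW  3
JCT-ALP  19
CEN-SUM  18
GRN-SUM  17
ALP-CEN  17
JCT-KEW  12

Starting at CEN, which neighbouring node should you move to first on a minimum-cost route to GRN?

GRN

Enumerating some paths:
CEN - QRY - SUM - KEW - GRN: 11+3+3+14 = 31
CEN - GRN: 24 = 24
Cheapest is CEN - GRN at $24.
So from CEN the first move is to GRN.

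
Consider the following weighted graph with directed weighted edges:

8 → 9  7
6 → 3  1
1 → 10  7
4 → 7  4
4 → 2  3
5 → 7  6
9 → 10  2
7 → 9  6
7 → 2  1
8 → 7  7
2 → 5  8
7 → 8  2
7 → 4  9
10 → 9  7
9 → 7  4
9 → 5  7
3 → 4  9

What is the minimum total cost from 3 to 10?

21

Candidate routes:
3–4–2–5–7–9–10: 9+3+8+6+6+2 = 34
3–4–7–9–10: 9+4+6+2 = 21
3–4–7–8–9–10: 9+4+2+7+2 = 24
Cheapest is 3–4–7–9–10 at 21.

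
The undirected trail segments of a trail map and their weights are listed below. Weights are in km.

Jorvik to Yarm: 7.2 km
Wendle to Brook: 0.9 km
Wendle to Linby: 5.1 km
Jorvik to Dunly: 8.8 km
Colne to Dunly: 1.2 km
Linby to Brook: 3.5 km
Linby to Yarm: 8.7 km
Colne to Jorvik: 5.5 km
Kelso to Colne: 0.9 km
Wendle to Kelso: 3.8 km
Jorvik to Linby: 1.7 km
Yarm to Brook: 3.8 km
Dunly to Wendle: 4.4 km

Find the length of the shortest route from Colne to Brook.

5.6 km

Settle nodes by increasing distance from Colne:
Colne: 0
Kelso: 0.9  (via Colne)
Dunly: 1.2  (via Colne)
Wendle: 4.7  (via Kelso)
Jorvik: 5.5  (via Colne)
Brook: 5.6  (via Wendle)
Shortest route: Colne–Kelso–Wendle–Brook = 5.6 km.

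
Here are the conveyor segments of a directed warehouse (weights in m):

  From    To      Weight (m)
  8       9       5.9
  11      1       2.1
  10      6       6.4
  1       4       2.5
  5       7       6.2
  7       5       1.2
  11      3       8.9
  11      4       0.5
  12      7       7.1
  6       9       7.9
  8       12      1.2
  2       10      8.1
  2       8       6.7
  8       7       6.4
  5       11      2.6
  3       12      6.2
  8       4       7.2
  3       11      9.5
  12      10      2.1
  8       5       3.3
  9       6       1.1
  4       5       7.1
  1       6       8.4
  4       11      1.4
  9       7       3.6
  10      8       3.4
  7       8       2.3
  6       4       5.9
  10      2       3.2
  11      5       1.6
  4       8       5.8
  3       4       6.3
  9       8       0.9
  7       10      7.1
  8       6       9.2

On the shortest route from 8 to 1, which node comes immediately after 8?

Enumerating some paths:
8 → 7 → 5 → 11 → 1: 6.4+1.2+2.6+2.1 = 12.3
8 → 4 → 11 → 1: 7.2+1.4+2.1 = 10.7
8 → 5 → 11 → 1: 3.3+2.6+2.1 = 8
Cheapest is 8 → 5 → 11 → 1 at 8 m.
So from 8 the first move is to 5.

5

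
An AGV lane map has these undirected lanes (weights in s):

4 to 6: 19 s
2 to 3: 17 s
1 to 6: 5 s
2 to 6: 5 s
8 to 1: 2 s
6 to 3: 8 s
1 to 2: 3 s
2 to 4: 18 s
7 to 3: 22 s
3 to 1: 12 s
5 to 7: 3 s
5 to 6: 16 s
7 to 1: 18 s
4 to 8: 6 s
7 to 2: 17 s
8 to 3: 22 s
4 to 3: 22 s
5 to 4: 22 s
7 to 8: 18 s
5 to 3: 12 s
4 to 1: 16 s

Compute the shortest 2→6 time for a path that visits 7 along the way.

36 s

Shortest 2→7: 2 → 7 = 17
Best 7 to 6: 7 → 5 → 6 costing 19
Total via 7: 17 + 19 = 36 s.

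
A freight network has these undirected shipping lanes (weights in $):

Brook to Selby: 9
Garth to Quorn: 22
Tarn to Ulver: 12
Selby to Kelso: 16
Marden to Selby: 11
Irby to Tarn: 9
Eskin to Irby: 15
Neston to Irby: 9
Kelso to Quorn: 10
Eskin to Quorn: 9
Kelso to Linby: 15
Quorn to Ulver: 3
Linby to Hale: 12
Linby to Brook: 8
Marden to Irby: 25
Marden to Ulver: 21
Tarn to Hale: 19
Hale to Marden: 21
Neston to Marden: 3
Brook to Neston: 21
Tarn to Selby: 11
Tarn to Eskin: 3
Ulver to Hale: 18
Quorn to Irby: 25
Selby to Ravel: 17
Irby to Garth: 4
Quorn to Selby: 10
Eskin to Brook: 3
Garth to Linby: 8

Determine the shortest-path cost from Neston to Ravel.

$31

Running Dijkstra from Neston:
Neston: 0
Marden: 3  (via Neston)
Irby: 9  (via Neston)
Garth: 13  (via Irby)
Selby: 14  (via Marden)
Tarn: 18  (via Irby)
Linby: 21  (via Garth)
Brook: 21  (via Neston)
Eskin: 21  (via Tarn)
Hale: 24  (via Marden)
Ulver: 24  (via Marden)
Quorn: 24  (via Selby)
Kelso: 30  (via Selby)
Ravel: 31  (via Selby)
Shortest route: Neston → Marden → Selby → Ravel = $31.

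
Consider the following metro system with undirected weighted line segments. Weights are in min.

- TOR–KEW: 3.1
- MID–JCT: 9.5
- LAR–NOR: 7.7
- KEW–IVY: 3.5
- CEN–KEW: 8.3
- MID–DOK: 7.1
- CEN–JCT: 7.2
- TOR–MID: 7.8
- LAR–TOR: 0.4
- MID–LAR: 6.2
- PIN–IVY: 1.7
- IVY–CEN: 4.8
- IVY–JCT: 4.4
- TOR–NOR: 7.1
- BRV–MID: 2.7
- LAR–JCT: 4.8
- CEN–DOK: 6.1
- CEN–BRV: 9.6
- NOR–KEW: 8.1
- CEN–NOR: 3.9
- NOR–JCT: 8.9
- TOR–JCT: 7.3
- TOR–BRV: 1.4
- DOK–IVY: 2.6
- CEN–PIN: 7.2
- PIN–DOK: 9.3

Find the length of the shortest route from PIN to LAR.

8.7 min

Compare a few routes:
PIN–IVY–JCT–LAR: 1.7+4.4+4.8 = 10.9
PIN–IVY–KEW–TOR–LAR: 1.7+3.5+3.1+0.4 = 8.7
Cheapest is PIN–IVY–KEW–TOR–LAR at 8.7 min.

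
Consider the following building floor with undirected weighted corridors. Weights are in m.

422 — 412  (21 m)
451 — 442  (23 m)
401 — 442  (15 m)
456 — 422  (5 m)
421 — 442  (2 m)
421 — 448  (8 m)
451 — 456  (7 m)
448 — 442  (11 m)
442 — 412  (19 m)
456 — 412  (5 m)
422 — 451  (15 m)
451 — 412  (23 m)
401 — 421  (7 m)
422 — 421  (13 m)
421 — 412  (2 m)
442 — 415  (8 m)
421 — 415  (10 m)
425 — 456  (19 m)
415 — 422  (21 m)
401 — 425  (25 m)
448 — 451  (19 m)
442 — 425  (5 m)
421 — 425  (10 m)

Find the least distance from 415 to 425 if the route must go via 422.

Shortest 415→422: 415–422 = 21
Shortest 422→425: 422–456–412–421–442–425 = 19
Total via 422: 21 + 19 = 40 m.

40 m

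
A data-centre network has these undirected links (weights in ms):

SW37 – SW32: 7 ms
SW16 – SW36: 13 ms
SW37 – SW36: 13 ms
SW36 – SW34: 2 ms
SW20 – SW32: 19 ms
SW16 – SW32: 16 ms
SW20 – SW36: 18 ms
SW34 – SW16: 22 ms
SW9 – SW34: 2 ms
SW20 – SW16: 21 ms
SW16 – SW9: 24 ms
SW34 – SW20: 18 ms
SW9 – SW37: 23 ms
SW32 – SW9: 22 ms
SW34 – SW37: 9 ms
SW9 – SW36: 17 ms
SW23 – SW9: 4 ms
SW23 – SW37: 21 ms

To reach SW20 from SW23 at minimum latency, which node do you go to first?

Candidate routes:
SW23–SW9–SW34–SW20: 4+2+18 = 24
SW23–SW9–SW36–SW20: 4+17+18 = 39
SW23–SW9–SW34–SW36–SW20: 4+2+2+18 = 26
Cheapest is SW23–SW9–SW34–SW20 at 24 ms.
So from SW23 the first move is to SW9.

SW9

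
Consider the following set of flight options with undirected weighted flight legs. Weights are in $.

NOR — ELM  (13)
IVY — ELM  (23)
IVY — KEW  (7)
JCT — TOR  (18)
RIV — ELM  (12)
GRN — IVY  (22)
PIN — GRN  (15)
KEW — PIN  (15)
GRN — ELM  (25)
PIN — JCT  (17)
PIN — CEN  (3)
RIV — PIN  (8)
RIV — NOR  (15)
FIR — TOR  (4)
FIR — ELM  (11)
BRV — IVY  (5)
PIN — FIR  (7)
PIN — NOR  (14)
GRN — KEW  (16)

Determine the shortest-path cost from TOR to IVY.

$33

Candidate routes:
TOR → FIR → PIN → KEW → IVY: 4+7+15+7 = 33
TOR → FIR → PIN → GRN → IVY: 4+7+15+22 = 48
TOR → FIR → ELM → IVY: 4+11+23 = 38
TOR → FIR → PIN → GRN → KEW → IVY: 4+7+15+16+7 = 49
The minimum is $33 via TOR → FIR → PIN → KEW → IVY.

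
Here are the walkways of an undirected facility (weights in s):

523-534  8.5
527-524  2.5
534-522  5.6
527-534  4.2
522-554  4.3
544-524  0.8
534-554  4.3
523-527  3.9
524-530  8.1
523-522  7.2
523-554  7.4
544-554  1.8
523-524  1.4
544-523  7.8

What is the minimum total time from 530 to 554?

10.7 s

Candidate routes:
530 - 524 - 544 - 554: 8.1+0.8+1.8 = 10.7
530 - 524 - 527 - 534 - 554: 8.1+2.5+4.2+4.3 = 19.1
530 - 524 - 523 - 554: 8.1+1.4+7.4 = 16.9
The minimum is 10.7 s via 530 - 524 - 544 - 554.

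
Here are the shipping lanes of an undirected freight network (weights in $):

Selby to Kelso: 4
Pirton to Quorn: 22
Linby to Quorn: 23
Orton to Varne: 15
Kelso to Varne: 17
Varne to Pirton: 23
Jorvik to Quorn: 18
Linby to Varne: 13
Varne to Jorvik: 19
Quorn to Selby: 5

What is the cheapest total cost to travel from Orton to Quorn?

Settle nodes by increasing distance from Orton:
Orton: 0
Varne: 15  (via Orton)
Linby: 28  (via Varne)
Kelso: 32  (via Varne)
Jorvik: 34  (via Varne)
Selby: 36  (via Kelso)
Pirton: 38  (via Varne)
Quorn: 41  (via Selby)
Shortest route: Orton → Varne → Kelso → Selby → Quorn = $41.

$41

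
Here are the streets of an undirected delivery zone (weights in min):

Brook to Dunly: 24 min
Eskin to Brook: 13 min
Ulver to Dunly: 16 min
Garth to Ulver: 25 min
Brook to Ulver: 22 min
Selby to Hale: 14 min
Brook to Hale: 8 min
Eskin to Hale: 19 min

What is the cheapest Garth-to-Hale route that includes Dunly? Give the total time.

Shortest Garth→Dunly: Garth–Ulver–Dunly = 41
Shortest Dunly→Hale: Dunly–Brook–Hale = 32
Total via Dunly: 41 + 32 = 73 min.

73 min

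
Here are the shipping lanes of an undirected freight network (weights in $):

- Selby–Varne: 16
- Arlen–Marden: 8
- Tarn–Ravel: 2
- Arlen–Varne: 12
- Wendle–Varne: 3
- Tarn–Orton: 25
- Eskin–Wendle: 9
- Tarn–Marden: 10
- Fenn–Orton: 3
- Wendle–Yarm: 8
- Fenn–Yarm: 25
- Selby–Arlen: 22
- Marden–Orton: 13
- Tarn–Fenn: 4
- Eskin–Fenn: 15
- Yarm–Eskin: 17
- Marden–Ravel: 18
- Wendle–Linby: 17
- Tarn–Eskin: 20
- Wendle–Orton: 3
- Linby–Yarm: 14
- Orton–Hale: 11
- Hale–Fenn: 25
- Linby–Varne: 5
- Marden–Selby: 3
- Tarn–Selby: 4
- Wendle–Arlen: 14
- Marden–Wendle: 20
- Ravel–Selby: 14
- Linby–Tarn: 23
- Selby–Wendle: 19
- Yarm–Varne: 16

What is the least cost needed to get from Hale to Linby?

Enumerating some paths:
Hale - Orton - Wendle - Linby: 11+3+17 = 31
Hale - Orton - Wendle - Yarm - Linby: 11+3+8+14 = 36
Hale - Orton - Wendle - Varne - Linby: 11+3+3+5 = 22
Hale - Fenn - Orton - Wendle - Varne - Linby: 25+3+3+3+5 = 39
The minimum is $22 via Hale - Orton - Wendle - Varne - Linby.

$22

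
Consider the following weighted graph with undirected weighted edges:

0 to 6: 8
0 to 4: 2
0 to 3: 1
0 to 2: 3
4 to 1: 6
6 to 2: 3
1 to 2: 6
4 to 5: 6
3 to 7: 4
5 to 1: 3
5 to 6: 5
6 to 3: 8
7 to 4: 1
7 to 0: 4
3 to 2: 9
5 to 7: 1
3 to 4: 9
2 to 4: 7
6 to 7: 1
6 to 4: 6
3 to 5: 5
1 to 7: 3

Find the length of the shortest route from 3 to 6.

5

Enumerating some paths:
3–0–7–6: 1+4+1 = 6
3–7–6: 4+1 = 5
Cheapest is 3–7–6 at 5.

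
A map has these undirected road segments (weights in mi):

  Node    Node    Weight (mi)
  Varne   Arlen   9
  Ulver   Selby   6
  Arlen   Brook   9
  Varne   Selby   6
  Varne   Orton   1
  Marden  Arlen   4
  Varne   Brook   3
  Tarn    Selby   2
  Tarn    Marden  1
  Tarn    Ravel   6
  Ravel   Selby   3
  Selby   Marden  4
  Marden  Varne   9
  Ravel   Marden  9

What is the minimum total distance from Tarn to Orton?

9 mi

Candidate routes:
Tarn → Marden → Varne → Orton: 1+9+1 = 11
Tarn → Marden → Arlen → Varne → Orton: 1+4+9+1 = 15
Tarn → Marden → Selby → Varne → Orton: 1+4+6+1 = 12
Tarn → Selby → Varne → Orton: 2+6+1 = 9
The minimum is 9 mi via Tarn → Selby → Varne → Orton.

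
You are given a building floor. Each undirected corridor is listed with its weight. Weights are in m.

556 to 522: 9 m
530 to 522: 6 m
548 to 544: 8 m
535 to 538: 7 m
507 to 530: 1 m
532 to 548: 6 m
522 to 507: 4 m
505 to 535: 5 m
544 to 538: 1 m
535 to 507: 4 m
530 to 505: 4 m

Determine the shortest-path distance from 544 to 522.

Enumerating some paths:
544–538–535–507–522: 1+7+4+4 = 16
544–538–535–505–530–507–522: 1+7+5+4+1+4 = 22
544–538–535–507–530–522: 1+7+4+1+6 = 19
544–538–535–505–530–522: 1+7+5+4+6 = 23
The minimum is 16 m via 544–538–535–507–522.

16 m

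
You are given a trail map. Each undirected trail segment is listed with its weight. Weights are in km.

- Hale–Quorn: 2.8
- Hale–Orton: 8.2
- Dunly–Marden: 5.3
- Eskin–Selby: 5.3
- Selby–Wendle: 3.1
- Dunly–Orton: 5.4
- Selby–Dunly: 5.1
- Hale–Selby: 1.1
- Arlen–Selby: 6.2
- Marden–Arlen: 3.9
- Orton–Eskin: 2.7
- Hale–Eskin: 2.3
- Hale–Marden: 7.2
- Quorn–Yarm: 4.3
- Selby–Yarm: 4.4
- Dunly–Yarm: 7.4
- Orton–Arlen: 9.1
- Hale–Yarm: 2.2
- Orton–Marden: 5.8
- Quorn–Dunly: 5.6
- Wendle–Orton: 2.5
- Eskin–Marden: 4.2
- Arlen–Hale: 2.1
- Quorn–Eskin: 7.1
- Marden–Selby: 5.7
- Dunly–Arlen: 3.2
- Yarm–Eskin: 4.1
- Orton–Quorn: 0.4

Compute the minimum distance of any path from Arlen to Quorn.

Settle nodes by increasing distance from Arlen:
Arlen: 0
Hale: 2.1  (via Arlen)
Selby: 3.2  (via Hale)
Dunly: 3.2  (via Arlen)
Marden: 3.9  (via Arlen)
Yarm: 4.3  (via Hale)
Eskin: 4.4  (via Hale)
Quorn: 4.9  (via Hale)
Shortest route: Arlen → Hale → Quorn = 4.9 km.

4.9 km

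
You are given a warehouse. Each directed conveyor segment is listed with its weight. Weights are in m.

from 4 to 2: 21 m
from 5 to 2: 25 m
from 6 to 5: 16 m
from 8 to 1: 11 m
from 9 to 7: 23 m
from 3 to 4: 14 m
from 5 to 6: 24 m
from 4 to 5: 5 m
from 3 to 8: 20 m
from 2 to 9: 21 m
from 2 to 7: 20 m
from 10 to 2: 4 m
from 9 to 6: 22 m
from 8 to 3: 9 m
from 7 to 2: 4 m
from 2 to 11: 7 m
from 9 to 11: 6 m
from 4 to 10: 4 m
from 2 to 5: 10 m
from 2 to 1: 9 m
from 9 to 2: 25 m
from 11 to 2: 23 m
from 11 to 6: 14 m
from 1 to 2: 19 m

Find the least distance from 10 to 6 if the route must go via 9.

45 m

Best 10 to 9: 10–2–9 costing 25
Best 9 to 6: 9–11–6 costing 20
Total via 9: 25 + 20 = 45 m.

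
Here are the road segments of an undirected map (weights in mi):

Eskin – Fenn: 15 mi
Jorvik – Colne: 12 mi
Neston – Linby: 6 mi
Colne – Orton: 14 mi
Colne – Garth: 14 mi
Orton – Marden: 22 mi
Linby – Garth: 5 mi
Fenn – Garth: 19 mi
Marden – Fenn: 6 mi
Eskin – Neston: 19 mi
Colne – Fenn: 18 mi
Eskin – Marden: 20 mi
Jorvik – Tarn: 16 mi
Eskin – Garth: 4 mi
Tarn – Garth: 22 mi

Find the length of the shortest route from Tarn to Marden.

Enumerating some paths:
Tarn → Garth → Fenn → Marden: 22+19+6 = 47
Tarn → Garth → Eskin → Fenn → Marden: 22+4+15+6 = 47
Tarn → Garth → Eskin → Marden: 22+4+20 = 46
Cheapest is Tarn → Garth → Eskin → Marden at 46 mi.

46 mi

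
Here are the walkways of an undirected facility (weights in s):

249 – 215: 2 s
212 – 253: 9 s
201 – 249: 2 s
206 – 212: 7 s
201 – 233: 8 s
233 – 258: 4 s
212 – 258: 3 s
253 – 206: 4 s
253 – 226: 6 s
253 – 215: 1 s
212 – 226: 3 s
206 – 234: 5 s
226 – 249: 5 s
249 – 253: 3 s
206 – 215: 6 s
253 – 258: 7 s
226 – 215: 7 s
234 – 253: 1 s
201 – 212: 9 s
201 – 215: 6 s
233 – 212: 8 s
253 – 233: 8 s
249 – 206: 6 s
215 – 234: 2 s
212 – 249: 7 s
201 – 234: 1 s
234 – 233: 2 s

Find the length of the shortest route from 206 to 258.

10 s

Candidate routes:
206 - 234 - 233 - 258: 5+2+4 = 11
206 - 212 - 258: 7+3 = 10
The minimum is 10 s via 206 - 212 - 258.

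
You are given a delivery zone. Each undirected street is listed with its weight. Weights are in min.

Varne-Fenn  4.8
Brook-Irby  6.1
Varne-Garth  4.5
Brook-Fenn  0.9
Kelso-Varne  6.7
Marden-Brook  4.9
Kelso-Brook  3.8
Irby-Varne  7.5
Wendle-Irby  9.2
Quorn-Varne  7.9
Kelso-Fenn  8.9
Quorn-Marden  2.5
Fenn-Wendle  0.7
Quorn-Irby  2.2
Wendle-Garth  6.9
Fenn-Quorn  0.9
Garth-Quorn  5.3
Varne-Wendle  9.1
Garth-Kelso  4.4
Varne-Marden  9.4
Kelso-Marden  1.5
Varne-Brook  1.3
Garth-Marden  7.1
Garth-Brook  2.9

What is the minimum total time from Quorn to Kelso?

4 min

Running Dijkstra from Quorn:
Quorn: 0
Fenn: 0.9  (via Quorn)
Wendle: 1.6  (via Fenn)
Brook: 1.8  (via Fenn)
Irby: 2.2  (via Quorn)
Marden: 2.5  (via Quorn)
Varne: 3.1  (via Brook)
Kelso: 4  (via Marden)
Shortest route: Quorn → Marden → Kelso = 4 min.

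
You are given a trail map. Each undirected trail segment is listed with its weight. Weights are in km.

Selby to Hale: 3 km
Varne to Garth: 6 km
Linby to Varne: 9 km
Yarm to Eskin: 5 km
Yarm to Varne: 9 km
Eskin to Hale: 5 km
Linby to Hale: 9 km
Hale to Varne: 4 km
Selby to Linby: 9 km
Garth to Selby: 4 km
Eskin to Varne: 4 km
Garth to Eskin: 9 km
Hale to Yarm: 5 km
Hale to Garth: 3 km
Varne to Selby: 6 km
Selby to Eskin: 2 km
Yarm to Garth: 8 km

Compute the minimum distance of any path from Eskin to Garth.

Running Dijkstra from Eskin:
Eskin: 0
Selby: 2  (via Eskin)
Varne: 4  (via Eskin)
Yarm: 5  (via Eskin)
Hale: 5  (via Eskin)
Garth: 6  (via Selby)
Shortest route: Eskin–Selby–Garth = 6 km.

6 km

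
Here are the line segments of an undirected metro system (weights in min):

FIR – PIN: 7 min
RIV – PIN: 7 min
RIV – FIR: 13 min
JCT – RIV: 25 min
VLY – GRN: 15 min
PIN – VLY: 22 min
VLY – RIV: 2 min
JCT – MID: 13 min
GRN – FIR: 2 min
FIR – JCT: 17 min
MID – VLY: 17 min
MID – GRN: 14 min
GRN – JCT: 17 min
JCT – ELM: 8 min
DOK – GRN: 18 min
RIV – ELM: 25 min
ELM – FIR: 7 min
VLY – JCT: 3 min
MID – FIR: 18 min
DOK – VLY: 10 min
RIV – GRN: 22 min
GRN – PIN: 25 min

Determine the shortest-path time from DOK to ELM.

21 min

Candidate routes:
DOK → VLY → RIV → PIN → FIR → ELM: 10+2+7+7+7 = 33
DOK → GRN → FIR → ELM: 18+2+7 = 27
DOK → VLY → JCT → ELM: 10+3+8 = 21
DOK → VLY → RIV → FIR → ELM: 10+2+13+7 = 32
Cheapest is DOK → VLY → JCT → ELM at 21 min.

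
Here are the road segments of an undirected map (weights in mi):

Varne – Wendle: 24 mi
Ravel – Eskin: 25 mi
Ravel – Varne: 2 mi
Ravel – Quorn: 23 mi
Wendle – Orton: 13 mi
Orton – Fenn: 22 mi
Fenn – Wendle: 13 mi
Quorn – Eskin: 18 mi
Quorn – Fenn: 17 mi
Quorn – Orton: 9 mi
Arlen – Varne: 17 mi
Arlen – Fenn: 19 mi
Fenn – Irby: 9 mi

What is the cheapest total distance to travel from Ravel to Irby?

Shortest distances from Ravel:
Ravel: 0
Varne: 2  (via Ravel)
Arlen: 19  (via Varne)
Quorn: 23  (via Ravel)
Eskin: 25  (via Ravel)
Wendle: 26  (via Varne)
Orton: 32  (via Quorn)
Fenn: 38  (via Arlen)
Irby: 47  (via Fenn)
Shortest route: Ravel–Varne–Arlen–Fenn–Irby = 47 mi.

47 mi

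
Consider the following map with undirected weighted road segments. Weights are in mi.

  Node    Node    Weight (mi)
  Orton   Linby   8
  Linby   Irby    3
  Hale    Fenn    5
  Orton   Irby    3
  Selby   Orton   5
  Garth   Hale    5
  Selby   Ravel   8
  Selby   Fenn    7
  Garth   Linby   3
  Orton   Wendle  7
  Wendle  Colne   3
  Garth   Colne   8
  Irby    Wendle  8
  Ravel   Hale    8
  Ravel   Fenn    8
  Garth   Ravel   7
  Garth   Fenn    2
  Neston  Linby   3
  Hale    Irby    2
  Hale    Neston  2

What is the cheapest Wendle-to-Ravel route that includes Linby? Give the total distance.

21 mi

Shortest Wendle→Linby: Wendle → Irby → Linby = 11
Best Linby to Ravel: Linby → Garth → Ravel costing 10
Total via Linby: 11 + 10 = 21 mi.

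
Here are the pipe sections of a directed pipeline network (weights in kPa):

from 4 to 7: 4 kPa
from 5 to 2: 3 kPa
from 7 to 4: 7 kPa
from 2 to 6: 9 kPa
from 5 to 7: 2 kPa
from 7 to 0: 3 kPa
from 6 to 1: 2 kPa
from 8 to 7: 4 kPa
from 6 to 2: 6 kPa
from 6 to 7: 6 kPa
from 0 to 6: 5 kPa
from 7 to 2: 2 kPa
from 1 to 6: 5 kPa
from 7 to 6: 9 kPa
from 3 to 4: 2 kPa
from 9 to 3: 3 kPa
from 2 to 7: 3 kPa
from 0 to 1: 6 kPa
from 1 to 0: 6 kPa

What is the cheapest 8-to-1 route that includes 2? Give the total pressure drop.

Best 8 to 2: 8–7–2 costing 6
Best 2 to 1: 2–6–1 costing 11
Total via 2: 6 + 11 = 17 kPa.

17 kPa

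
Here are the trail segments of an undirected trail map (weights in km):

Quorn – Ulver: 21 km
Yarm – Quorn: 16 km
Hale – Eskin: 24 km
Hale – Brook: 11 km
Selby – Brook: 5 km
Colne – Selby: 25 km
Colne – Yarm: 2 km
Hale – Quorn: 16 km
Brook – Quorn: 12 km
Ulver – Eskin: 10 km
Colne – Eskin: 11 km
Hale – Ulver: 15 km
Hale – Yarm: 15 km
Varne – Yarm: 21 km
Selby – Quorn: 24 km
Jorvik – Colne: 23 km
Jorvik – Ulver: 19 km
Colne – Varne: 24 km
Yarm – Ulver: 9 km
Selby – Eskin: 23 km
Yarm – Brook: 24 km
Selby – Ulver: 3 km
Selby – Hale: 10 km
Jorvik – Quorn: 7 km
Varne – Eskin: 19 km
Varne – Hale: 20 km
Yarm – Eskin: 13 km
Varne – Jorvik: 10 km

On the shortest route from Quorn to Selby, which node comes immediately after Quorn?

Brook

Candidate routes:
Quorn–Brook–Selby: 12+5 = 17
Quorn–Ulver–Selby: 21+3 = 24
Cheapest is Quorn–Brook–Selby at 17 km.
So from Quorn the first move is to Brook.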